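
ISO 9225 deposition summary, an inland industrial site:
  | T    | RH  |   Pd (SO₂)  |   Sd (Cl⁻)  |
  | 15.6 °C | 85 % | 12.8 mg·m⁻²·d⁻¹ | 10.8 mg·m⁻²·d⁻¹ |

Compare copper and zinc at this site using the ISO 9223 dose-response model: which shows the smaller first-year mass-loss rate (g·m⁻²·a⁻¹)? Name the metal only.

zinc

copper: f(T) = -0.080·(T−10) [T>10 °C] = -0.4480
  Pd branch = 0.0053·Pd^0.26·e^(0.059·RH+f) = 0.9899 μm/a
  Sd branch = 0.01025·Sd^0.27·e^(0.036·RH+0.049·T) = 0.8926 μm/a
  r_corr = 0.9899 + 0.8926 = 1.882 μm/a
  mass loss = 1.882 μm/a × 8.96 g/cm³ = 16.87 g·m⁻²·a⁻¹
zinc: f(T) = -0.071·(T−10) [T>10 °C] = -0.3976
  Pd branch = 0.0129·Pd^0.44·e^(0.046·RH+f) = 1.328 μm/a
  Sd branch = 0.0175·Sd^0.57·e^(0.008·RH+0.085·T) = 0.505 μm/a
  r_corr = 1.328 + 0.505 = 1.833 μm/a
  mass loss = 1.833 μm/a × 7.14 g/cm³ = 13.09 g·m⁻²·a⁻¹
Ordering by g·m⁻²·a⁻¹: copper (16.9) > zinc (13.1)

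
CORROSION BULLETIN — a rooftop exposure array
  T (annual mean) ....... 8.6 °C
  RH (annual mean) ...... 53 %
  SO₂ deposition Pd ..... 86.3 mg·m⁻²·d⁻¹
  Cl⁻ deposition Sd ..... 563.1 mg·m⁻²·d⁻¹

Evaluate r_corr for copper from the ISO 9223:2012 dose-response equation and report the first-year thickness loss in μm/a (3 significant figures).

copper: f(T) = +0.126·(T−10) [T≤10 °C] = -0.1764
  sulphur-dioxide contribution → 0.3229 μm/a
  chloride contribution → 0.5821 μm/a
  total first-year rate 0.905 μm/a

r_corr = 0.905 μm/a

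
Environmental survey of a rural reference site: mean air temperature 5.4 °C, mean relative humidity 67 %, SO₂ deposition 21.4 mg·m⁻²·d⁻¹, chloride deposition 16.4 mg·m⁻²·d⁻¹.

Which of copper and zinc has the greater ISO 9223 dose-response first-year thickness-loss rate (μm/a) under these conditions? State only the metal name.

zinc

copper: temperature factor f = +0.126·(-4.6) = -0.5796
  Pd branch = 0.0053·Pd^0.26·e^(0.059·RH+f) = 0.343 μm/a
  Cl⁻ term: 0.01025·16.4^0.27·exp(0.036·67+0.049·5.4) = 0.3171
  r_corr = 0.343 + 0.3171 = 0.66 μm/a
zinc: f(T) = +0.038·(T−10) [T≤10 °C] = -0.1748
  SO₂ term: 0.0129·21.4^0.44·exp(0.046·67-0.1748) = 0.909
  Sd branch = 0.0175·Sd^0.57·e^(0.008·RH+0.085·T) = 0.2331 μm/a
  r_corr = 0.909 + 0.2331 = 1.142 μm/a
Ordering by μm/a: zinc (1.14) > copper (0.66)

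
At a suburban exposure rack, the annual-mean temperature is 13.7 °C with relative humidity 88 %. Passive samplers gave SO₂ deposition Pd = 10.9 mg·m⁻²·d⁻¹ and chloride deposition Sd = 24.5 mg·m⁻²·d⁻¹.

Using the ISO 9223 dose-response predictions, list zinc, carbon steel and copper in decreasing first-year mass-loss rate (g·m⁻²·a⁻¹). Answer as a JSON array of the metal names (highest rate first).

zinc: temperature factor f = -0.071·(3.7) = -0.2627
  SO₂ term: 0.0129·10.9^0.44·exp(0.046·88-0.2627) = 1.626
  Cl⁻ term: 0.0175·24.5^0.57·exp(0.008·88+0.085·13.7) = 0.702
  r_corr = 1.626 + 0.702 = 2.328 μm/a
  mass loss = 2.328 μm/a × 7.14 g/cm³ = 16.62 g·m⁻²·a⁻¹
carbon steel: f(T) = -0.054·(T−10) [T>10 °C] = -0.1998
  SO₂ term: 1.77·10.9^0.52·exp(0.02·88-0.1998) = 29.18
  Sd branch = 0.102·Sd^0.62·e^(0.033·RH+0.04·T) = 23.39 μm/a
  r_corr = 29.18 + 23.39 = 52.57 μm/a
  mass loss = 52.57 μm/a × 7.85 g/cm³ = 412.7 g·m⁻²·a⁻¹
copper: T>10 °C ⇒ hinge -0.080·(13.7−10) = -0.2960
  Pd branch = 0.0053·Pd^0.26·e^(0.059·RH+f) = 1.319 μm/a
  Sd branch = 0.01025·Sd^0.27·e^(0.036·RH+0.049·T) = 1.13 μm/a
  sum: 1.319 + 1.13 → r_corr = 2.449 μm/a
  mass loss = 2.449 μm/a × 8.96 g/cm³ = 21.95 g·m⁻²·a⁻¹
Ordering by g·m⁻²·a⁻¹: carbon steel (413) > copper (21.9) > zinc (16.6)

["carbon steel", "copper", "zinc"]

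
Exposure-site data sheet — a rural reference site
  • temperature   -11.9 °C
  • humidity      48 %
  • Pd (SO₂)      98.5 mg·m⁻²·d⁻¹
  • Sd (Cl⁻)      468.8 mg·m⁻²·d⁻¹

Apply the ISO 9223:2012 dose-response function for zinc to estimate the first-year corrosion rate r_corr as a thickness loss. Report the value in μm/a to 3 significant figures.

r_corr = 0.696 μm/a

zinc: temperature factor f = +0.038·(-21.9) = -0.8322
  SO₂ term: 0.0129·98.5^0.44·exp(0.046·48-0.8322) = 0.3848
  Cl⁻ term: 0.0175·468.8^0.57·exp(0.008·48+0.085·-11.9) = 0.3112
  sum: 0.3848 + 0.3112 → r_corr = 0.6959 μm/a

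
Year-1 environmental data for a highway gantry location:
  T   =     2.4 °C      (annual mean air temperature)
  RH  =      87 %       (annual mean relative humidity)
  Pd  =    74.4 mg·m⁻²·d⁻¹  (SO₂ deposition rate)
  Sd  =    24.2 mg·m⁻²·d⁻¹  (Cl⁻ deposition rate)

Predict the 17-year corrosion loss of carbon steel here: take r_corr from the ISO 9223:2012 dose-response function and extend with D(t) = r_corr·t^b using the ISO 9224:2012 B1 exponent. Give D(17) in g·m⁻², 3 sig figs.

D(17) = 1.54e+03 g·m⁻²

carbon steel: temperature factor f = +0.150·(-7.6) = -1.1400
  Pd branch = 1.77·Pd^0.52·e^(0.02·RH+f) = 30.32 μm/a
  Cl⁻ term: 0.102·24.2^0.62·exp(0.033·87+0.04·2.4) = 14.29
  r_corr = 30.32 + 14.29 = 44.62 μm/a
Long-term exponent b (ISO 9224 Table 2, B1) = 0.523
  D(17) = 44.62 × 17^0.523 = 44.62 × 4.401 = 196.3 μm
  Mass loss = 196.3 μm × 7.85 g/cm³ = 1541 g·m⁻²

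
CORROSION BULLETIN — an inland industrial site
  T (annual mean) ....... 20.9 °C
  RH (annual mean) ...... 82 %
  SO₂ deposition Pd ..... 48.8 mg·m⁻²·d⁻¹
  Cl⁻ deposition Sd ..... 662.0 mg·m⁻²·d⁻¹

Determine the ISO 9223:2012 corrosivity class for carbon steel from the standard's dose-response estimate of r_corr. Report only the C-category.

carbon steel: f(T) = -0.054·(T−10) [T>10 °C] = -0.5886
  Pd branch = 1.77·Pd^0.52·e^(0.02·RH+f) = 38.24 μm/a
  Sd branch = 0.102·Sd^0.62·e^(0.033·RH+0.04·T) = 197.6 μm/a
  sum: 38.24 + 197.6 → r_corr = 235.9 μm/a
ISO 9223 Table 2 (carbon steel): 200 < 236 ≤ 700 μm/a ⇒ CX

CX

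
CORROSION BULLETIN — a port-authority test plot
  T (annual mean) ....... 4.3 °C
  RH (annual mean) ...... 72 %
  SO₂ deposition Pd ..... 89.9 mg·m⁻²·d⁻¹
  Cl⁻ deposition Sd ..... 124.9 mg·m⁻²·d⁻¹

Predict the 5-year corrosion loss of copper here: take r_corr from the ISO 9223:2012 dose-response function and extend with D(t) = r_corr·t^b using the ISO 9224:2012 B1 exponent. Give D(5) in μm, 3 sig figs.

copper: temperature factor f = +0.126·(-5.7) = -0.7182
  Pd branch = 0.0053·Pd^0.26·e^(0.059·RH+f) = 0.5824 μm/a
  Cl⁻ term: 0.01025·124.9^0.27·exp(0.036·72+0.049·4.3) = 0.6223
  r_corr = 0.5824 + 0.6223 = 1.205 μm/a
Power-law: D(5) = r_corr · 5^0.667
  D(5) = 1.205 × 5^0.667 = 1.205 × 2.926 = 3.524 μm

D(5) = 3.52 μm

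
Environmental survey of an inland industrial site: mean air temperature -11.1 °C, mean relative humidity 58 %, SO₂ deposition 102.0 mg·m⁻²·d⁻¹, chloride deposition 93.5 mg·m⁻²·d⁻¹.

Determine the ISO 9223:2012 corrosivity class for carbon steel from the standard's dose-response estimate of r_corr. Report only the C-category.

C2

carbon steel: f(T) = +0.150·(T−10) [T≤10 °C] = -3.1650
  SO₂ term: 1.77·102.0^0.52·exp(0.02·58-3.1650) = 2.64
  Cl⁻ term: 0.102·93.5^0.62·exp(0.033·58+0.04·-11.1) = 7.395
  sum: 2.64 + 7.395 → r_corr = 10.04 μm/a
10 μm/a falls in (1.3, 25] for carbon steel → category C2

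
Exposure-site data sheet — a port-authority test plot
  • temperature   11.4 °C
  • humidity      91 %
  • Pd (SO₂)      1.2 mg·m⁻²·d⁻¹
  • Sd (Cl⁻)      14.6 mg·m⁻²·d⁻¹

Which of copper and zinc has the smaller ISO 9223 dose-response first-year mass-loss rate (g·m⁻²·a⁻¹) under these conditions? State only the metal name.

copper: f(T) = -0.080·(T−10) [T>10 °C] = -0.1120
  SO₂ term: 0.0053·1.2^0.26·exp(0.059·91-0.1120) = 1.066
  Sd branch = 0.01025·Sd^0.27·e^(0.036·RH+0.049·T) = 0.9782 μm/a
  sum: 1.066 + 0.9782 → r_corr = 2.045 μm/a
  mass loss = 2.045 μm/a × 8.96 g/cm³ = 18.32 g·m⁻²·a⁻¹
zinc: temperature factor f = -0.071·(1.4) = -0.0994
  SO₂ term: 0.0129·1.2^0.44·exp(0.046·91-0.0994) = 0.8322
  Cl⁻ term: 0.0175·14.6^0.57·exp(0.008·91+0.085·11.4) = 0.4403
  r_corr = 0.8322 + 0.4403 = 1.272 μm/a
  mass loss = 1.272 μm/a × 7.14 g/cm³ = 9.085 g·m⁻²·a⁻¹
Ordering by g·m⁻²·a⁻¹: copper (18.3) > zinc (9.09)

zinc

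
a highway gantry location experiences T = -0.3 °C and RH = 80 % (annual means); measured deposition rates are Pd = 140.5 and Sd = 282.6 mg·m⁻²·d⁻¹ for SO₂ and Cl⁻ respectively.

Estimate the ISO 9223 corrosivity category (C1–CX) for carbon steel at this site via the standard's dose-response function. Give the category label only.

carbon steel: temperature factor f = +0.150·(-10.3) = -1.5450
  Pd branch = 1.77·Pd^0.52·e^(0.02·RH+f) = 24.47 μm/a
  Sd branch = 0.102·Sd^0.62·e^(0.033·RH+0.04·T) = 46.74 μm/a
  sum: 24.47 + 46.74 → r_corr = 71.21 μm/a
71.2 μm/a falls in (50, 80] for carbon steel → category C4

C4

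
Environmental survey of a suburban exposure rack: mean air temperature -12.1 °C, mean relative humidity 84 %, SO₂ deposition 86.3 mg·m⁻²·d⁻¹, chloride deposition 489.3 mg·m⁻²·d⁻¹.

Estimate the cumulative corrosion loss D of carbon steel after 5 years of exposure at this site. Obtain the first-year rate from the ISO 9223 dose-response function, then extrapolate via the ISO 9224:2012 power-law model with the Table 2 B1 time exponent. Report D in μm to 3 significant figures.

carbon steel: temperature factor f = +0.150·(-22.1) = -3.3150
  Pd branch = 1.77·Pd^0.52·e^(0.02·RH+f) = 3.505 μm/a
  Cl⁻ term: 0.102·489.3^0.62·exp(0.033·84+0.04·-12.1) = 46.75
  r_corr = 3.505 + 46.75 = 50.26 μm/a
Long-term exponent b (ISO 9224 Table 2, B1) = 0.523
  D(5) = 50.26 × 5^0.523 = 50.26 × 2.32 = 116.6 μm

D(5) = 117 μm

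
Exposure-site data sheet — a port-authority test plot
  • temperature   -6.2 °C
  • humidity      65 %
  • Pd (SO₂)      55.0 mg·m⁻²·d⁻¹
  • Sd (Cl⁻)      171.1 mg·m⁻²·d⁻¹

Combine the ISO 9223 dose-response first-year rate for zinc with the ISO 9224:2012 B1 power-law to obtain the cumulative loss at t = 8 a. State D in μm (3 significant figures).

D(8) = 6.15 μm

zinc: T≤10 °C ⇒ hinge +0.038·(-6.2−10) = -0.6156
  SO₂ term: 0.0129·55.0^0.44·exp(0.046·65-0.6156) = 0.8082
  Cl⁻ term: 0.0175·171.1^0.57·exp(0.008·65+0.085·-6.2) = 0.3258
  sum: 0.8082 + 0.3258 → r_corr = 1.134 μm/a
ISO 9224: D(t) = r_corr · t^b with b = 0.813 (zinc, B1)
  D(8) = 1.134 × 8^0.813 = 1.134 × 5.423 = 6.149 μm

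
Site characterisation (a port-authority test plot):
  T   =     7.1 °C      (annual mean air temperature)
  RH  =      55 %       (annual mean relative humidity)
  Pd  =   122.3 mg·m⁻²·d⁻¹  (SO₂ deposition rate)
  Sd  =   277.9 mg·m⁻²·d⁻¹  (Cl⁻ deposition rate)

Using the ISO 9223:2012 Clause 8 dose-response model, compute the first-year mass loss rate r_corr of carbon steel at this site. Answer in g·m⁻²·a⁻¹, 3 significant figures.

carbon steel: temperature factor f = +0.150·(-2.9) = -0.4350
  sulphur-dioxide contribution → 41.9 μm/a
  chloride contribution → 27.25 μm/a
  total first-year rate 69.15 μm/a
Convert to mass loss: 69.15 μm/a × 7.85 g/cm³ = 542.9 g·m⁻²·a⁻¹

r_corr = 543 g·m⁻²·a⁻¹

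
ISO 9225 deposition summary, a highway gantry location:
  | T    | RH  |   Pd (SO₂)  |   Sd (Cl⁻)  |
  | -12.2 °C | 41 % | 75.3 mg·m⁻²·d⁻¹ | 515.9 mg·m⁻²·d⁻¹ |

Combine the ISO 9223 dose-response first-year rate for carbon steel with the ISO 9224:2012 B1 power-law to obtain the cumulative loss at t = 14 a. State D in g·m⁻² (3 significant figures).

carbon steel: temperature factor f = +0.150·(-22.2) = -3.3300
  sulphur-dioxide contribution → 1.361 μm/a
  chloride contribution → 11.64 μm/a
  ⇒ r_corr(carbon steel) = 13 μm/a
Power-law: D(14) = r_corr · 14^0.523
  D(14) = 13 × 14^0.523 = 13 × 3.976 = 51.7 μm
  Mass loss = 51.7 μm × 7.85 g/cm³ = 405.8 g·m⁻²

D(14) = 406 g·m⁻²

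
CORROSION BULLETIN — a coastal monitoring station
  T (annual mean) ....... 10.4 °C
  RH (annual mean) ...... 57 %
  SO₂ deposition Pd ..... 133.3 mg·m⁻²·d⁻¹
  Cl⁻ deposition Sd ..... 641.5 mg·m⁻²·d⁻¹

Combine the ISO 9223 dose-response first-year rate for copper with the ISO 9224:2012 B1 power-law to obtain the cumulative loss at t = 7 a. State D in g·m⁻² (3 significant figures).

D(7) = 42.3 g·m⁻²

copper: temperature factor f = -0.080·(0.4) = -0.0320
  SO₂ term: 0.0053·133.3^0.26·exp(0.059·57-0.0320) = 0.5289
  Cl⁻ term: 0.01025·641.5^0.27·exp(0.036·57+0.049·10.4) = 0.7606
  r_corr = 0.5289 + 0.7606 = 1.289 μm/a
ISO 9224: D(t) = r_corr · t^b with b = 0.667 (copper, B1)
  D(7) = 1.289 × 7^0.667 = 1.289 × 3.662 = 4.722 μm
  Mass loss = 4.722 μm × 8.96 g/cm³ = 42.31 g·m⁻²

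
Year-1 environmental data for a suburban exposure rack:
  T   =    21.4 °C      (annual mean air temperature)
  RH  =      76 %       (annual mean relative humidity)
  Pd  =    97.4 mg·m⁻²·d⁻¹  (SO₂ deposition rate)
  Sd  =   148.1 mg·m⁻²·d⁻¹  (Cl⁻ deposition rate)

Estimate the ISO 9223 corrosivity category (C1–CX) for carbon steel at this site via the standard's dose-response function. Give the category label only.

carbon steel: temperature factor f = -0.054·(11.4) = -0.6156
  Pd branch = 1.77·Pd^0.52·e^(0.02·RH+f) = 47.29 μm/a
  Sd branch = 0.102·Sd^0.62·e^(0.033·RH+0.04·T) = 65.36 μm/a
  sum: 47.29 + 65.36 → r_corr = 112.7 μm/a
Category bounds: 80…200 μm/a bracket r_corr ⇒ C5

C5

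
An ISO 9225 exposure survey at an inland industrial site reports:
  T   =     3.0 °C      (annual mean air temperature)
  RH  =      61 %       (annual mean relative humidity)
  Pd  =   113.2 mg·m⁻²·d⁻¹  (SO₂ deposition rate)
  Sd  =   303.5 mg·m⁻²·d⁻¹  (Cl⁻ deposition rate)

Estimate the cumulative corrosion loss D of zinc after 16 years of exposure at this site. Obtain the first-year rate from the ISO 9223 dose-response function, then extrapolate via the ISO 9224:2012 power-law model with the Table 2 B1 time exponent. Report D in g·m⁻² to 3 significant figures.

zinc: f(T) = +0.038·(T−10) [T≤10 °C] = -0.2660
  SO₂ term: 0.0129·113.2^0.44·exp(0.046·61-0.2660) = 1.31
  Cl⁻ term: 0.0175·303.5^0.57·exp(0.008·61+0.085·3.0) = 0.9562
  r_corr = 1.31 + 0.9562 = 2.267 μm/a
Long-term exponent b (ISO 9224 Table 2, B1) = 0.813
  D(16) = 2.267 × 16^0.813 = 2.267 × 9.527 = 21.59 μm
  Mass loss = 21.59 μm × 7.14 g/cm³ = 154.2 g·m⁻²

D(16) = 154 g·m⁻²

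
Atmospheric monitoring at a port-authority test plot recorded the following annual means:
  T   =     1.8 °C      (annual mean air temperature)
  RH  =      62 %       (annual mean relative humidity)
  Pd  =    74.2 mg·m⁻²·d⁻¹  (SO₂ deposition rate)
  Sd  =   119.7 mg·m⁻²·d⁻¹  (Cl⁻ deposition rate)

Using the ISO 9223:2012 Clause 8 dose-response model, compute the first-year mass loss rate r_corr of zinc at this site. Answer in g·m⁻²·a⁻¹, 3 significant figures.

r_corr = 11.4 g·m⁻²·a⁻¹

zinc: T≤10 °C ⇒ hinge +0.038·(1.8−10) = -0.3116
  Pd branch = 0.0129·Pd^0.44·e^(0.046·RH+f) = 1.089 μm/a
  Cl⁻ term: 0.0175·119.7^0.57·exp(0.008·62+0.085·1.8) = 0.5122
  sum: 1.089 + 0.5122 → r_corr = 1.601 μm/a
Convert to mass loss: 1.601 μm/a × 7.14 g/cm³ = 11.43 g·m⁻²·a⁻¹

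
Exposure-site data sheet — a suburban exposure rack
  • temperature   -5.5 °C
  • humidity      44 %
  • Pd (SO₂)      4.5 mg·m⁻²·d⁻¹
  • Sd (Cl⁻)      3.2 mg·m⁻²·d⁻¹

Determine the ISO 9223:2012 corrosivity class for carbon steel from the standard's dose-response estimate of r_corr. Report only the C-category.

carbon steel: temperature factor f = +0.150·(-15.5) = -2.3250
  Pd branch = 1.77·Pd^0.52·e^(0.02·RH+f) = 0.9122 μm/a
  Cl⁻ term: 0.102·3.2^0.62·exp(0.033·44+0.04·-5.5) = 0.7192
  r_corr = 0.9122 + 0.7192 = 1.631 μm/a
Category bounds: 1.3…25 μm/a bracket r_corr ⇒ C2

C2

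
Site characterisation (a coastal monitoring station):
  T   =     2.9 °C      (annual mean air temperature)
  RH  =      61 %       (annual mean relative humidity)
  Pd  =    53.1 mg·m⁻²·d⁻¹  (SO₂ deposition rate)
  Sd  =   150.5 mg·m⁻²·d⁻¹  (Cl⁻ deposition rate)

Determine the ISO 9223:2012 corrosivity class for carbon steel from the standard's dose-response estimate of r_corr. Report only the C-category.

carbon steel: temperature factor f = +0.150·(-7.1) = -1.0650
  Pd branch = 1.77·Pd^0.52·e^(0.02·RH+f) = 16.31 μm/a
  Sd branch = 0.102·Sd^0.62·e^(0.033·RH+0.04·T) = 19.2 μm/a
  sum: 16.31 + 19.2 → r_corr = 35.5 μm/a
35.5 μm/a falls in (25, 50] for carbon steel → category C3

C3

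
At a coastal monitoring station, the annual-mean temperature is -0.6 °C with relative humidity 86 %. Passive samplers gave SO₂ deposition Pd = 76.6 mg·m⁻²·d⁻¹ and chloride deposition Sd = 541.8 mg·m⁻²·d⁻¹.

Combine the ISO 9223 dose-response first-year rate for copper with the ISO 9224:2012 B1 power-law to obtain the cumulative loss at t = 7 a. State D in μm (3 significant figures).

D(7) = 6.93 μm

copper: temperature factor f = +0.126·(-10.6) = -1.3356
  SO₂ term: 0.0053·76.6^0.26·exp(0.059·86-1.3356) = 0.6882
  Sd branch = 0.01025·Sd^0.27·e^(0.036·RH+0.049·T) = 1.204 μm/a
  r_corr = 0.6882 + 1.204 = 1.892 μm/a
Power-law: D(7) = r_corr · 7^0.667
  D(7) = 1.892 × 7^0.667 = 1.892 × 3.662 = 6.929 μm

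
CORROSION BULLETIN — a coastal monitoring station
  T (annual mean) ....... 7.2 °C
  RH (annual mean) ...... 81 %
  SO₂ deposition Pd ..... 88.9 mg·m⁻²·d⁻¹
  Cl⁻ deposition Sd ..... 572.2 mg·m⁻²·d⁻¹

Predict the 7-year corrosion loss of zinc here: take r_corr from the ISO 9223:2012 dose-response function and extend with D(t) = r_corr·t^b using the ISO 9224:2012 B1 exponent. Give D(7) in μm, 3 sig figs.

D(7) = 28.1 μm

zinc: temperature factor f = +0.038·(-2.8) = -0.1064
  SO₂ term: 0.0129·88.9^0.44·exp(0.046·81-0.1064) = 3.468
  Cl⁻ term: 0.0175·572.2^0.57·exp(0.008·81+0.085·7.2) = 2.302
  r_corr = 3.468 + 2.302 = 5.77 μm/a
Long-term exponent b (ISO 9224 Table 2, B1) = 0.813
  D(7) = 5.77 × 7^0.813 = 5.77 × 4.865 = 28.07 μm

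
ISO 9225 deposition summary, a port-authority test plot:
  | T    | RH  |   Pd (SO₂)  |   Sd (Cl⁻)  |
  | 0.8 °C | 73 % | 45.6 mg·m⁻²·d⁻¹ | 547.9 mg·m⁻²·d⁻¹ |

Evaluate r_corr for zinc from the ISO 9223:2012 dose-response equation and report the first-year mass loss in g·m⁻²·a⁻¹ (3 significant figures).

r_corr = 18.7 g·m⁻²·a⁻¹

zinc: f(T) = +0.038·(T−10) [T≤10 °C] = -0.3496
  sulphur-dioxide contribution → 1.403 μm/a
  chloride contribution → 1.223 μm/a
  total first-year rate 2.626 μm/a
Convert to mass loss: 2.626 μm/a × 7.14 g/cm³ = 18.75 g·m⁻²·a⁻¹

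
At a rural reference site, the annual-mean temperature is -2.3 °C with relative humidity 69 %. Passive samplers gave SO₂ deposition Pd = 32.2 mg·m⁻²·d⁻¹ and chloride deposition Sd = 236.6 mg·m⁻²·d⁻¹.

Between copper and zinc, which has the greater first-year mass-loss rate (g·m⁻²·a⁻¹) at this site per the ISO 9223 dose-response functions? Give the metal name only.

zinc

copper: T≤10 °C ⇒ hinge +0.126·(-2.3−10) = -1.5498
  sulphur-dioxide contribution → 0.1627 μm/a
  chloride contribution → 0.4803 μm/a
  ⇒ r_corr(copper) = 0.643 μm/a
  mass loss = 0.643 μm/a × 8.96 g/cm³ = 5.761 g·m⁻²·a⁻¹
zinc: f(T) = +0.038·(T−10) [T≤10 °C] = -0.4674
  sulphur-dioxide contribution → 0.8902 μm/a
  chloride contribution → 0.5637 μm/a
  ⇒ r_corr(zinc) = 1.454 μm/a
  mass loss = 1.454 μm/a × 7.14 g/cm³ = 10.38 g·m⁻²·a⁻¹
Ordering by g·m⁻²·a⁻¹: zinc (10.4) > copper (5.76)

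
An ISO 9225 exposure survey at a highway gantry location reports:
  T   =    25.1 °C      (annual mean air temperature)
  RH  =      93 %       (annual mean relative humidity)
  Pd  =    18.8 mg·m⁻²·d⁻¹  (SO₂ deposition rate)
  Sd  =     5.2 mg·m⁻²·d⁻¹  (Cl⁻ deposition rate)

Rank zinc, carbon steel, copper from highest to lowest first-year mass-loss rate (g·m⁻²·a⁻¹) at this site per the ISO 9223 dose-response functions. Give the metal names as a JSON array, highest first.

zinc: f(T) = -0.071·(T−10) [T>10 °C] = -1.0721
  SO₂ term: 0.0129·18.8^0.44·exp(0.046·93-1.0721) = 1.158
  Sd branch = 0.0175·Sd^0.57·e^(0.008·RH+0.085·T) = 0.7959 μm/a
  r_corr = 1.158 + 0.7959 = 1.953 μm/a
  mass loss = 1.953 μm/a × 7.14 g/cm³ = 13.95 g·m⁻²·a⁻¹
carbon steel: T>10 °C ⇒ hinge -0.054·(25.1−10) = -0.8154
  Pd branch = 1.77·Pd^0.52·e^(0.02·RH+f) = 23.13 μm/a
  Cl⁻ term: 0.102·5.2^0.62·exp(0.033·93+0.04·25.1) = 16.65
  r_corr = 23.13 + 16.65 = 39.78 μm/a
  mass loss = 39.78 μm/a × 7.85 g/cm³ = 312.3 g·m⁻²·a⁻¹
copper: f(T) = -0.080·(T−10) [T>10 °C] = -1.2080
  SO₂ term: 0.0053·18.8^0.26·exp(0.059·93-1.2080) = 0.8202
  Sd branch = 0.01025·Sd^0.27·e^(0.036·RH+0.049·T) = 1.557 μm/a
  r_corr = 0.8202 + 1.557 = 2.377 μm/a
  mass loss = 2.377 μm/a × 8.96 g/cm³ = 21.3 g·m⁻²·a⁻¹
Ordering by g·m⁻²·a⁻¹: carbon steel (312) > copper (21.3) > zinc (13.9)

["carbon steel", "copper", "zinc"]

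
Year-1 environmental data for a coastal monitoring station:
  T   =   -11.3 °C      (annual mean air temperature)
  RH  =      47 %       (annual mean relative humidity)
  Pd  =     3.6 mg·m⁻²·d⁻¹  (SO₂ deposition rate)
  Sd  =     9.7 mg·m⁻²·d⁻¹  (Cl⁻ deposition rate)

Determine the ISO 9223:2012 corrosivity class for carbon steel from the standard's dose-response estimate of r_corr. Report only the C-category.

C2

carbon steel: f(T) = +0.150·(T−10) [T≤10 °C] = -3.1950
  SO₂ term: 1.77·3.6^0.52·exp(0.02·47-3.1950) = 0.3613
  Cl⁻ term: 0.102·9.7^0.62·exp(0.033·47+0.04·-11.3) = 1.252
  r_corr = 0.3613 + 1.252 = 1.614 μm/a
1.61 μm/a falls in (1.3, 25] for carbon steel → category C2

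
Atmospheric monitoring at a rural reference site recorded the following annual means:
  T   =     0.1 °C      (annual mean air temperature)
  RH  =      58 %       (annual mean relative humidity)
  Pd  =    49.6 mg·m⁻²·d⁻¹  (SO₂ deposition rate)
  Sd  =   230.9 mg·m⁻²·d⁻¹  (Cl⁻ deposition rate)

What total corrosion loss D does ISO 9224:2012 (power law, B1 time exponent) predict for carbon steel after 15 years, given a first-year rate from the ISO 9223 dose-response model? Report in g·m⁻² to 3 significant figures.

carbon steel: temperature factor f = +0.150·(-9.9) = -1.4850
  Pd branch = 1.77·Pd^0.52·e^(0.02·RH+f) = 9.738 μm/a
  Cl⁻ term: 0.102·230.9^0.62·exp(0.033·58+0.04·0.1) = 20.27
  r_corr = 9.738 + 20.27 = 30.01 μm/a
ISO 9224: D(t) = r_corr · t^b with b = 0.523 (carbon steel, B1)
  D(15) = 30.01 × 15^0.523 = 30.01 × 4.122 = 123.7 μm
  Mass loss = 123.7 μm × 7.85 g/cm³ = 971 g·m⁻²

D(15) = 971 g·m⁻²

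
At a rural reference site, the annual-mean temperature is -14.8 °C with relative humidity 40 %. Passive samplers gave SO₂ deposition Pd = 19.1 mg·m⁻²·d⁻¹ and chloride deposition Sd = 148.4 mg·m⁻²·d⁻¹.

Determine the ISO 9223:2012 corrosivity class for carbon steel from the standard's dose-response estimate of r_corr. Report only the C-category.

carbon steel: temperature factor f = +0.150·(-24.8) = -3.7200
  SO₂ term: 1.77·19.1^0.52·exp(0.02·40-3.7200) = 0.4426
  Cl⁻ term: 0.102·148.4^0.62·exp(0.033·40+0.04·-14.8) = 4.689
  r_corr = 0.4426 + 4.689 = 5.131 μm/a
Category bounds: 1.3…25 μm/a bracket r_corr ⇒ C2

C2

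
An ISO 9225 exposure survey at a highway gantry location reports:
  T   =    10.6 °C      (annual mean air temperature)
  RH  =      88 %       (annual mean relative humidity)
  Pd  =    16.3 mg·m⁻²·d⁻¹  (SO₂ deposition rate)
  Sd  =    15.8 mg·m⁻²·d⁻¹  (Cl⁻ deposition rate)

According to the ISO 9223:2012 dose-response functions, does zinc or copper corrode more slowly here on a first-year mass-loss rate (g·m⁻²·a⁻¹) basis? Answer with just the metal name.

zinc

zinc: temperature factor f = -0.071·(0.6) = -0.0426
  SO₂ term: 0.0129·16.3^0.44·exp(0.046·88-0.0426) = 2.418
  Sd branch = 0.0175·Sd^0.57·e^(0.008·RH+0.085·T) = 0.4201 μm/a
  r_corr = 2.418 + 0.4201 = 2.838 μm/a
  mass loss = 2.838 μm/a × 7.14 g/cm³ = 20.26 g·m⁻²·a⁻¹
copper: f(T) = -0.080·(T−10) [T>10 °C] = -0.0480
  SO₂ term: 0.0053·16.3^0.26·exp(0.059·88-0.0480) = 1.877
  Cl⁻ term: 0.01025·15.8^0.27·exp(0.036·88+0.049·10.6) = 0.8625
  r_corr = 1.877 + 0.8625 = 2.74 μm/a
  mass loss = 2.74 μm/a × 8.96 g/cm³ = 24.55 g·m⁻²·a⁻¹
Ordering by g·m⁻²·a⁻¹: copper (24.5) > zinc (20.3)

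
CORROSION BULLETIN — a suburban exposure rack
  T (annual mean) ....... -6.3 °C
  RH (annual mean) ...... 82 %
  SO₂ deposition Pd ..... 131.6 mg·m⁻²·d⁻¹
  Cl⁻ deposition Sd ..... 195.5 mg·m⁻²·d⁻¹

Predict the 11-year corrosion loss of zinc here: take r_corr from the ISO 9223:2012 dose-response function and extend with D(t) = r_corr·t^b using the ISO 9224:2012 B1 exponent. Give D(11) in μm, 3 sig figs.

D(11) = 21.0 μm

zinc: T≤10 °C ⇒ hinge +0.038·(-6.3−10) = -0.6194
  SO₂ term: 0.0129·131.6^0.44·exp(0.046·82-0.6194) = 2.584
  Sd branch = 0.0175·Sd^0.57·e^(0.008·RH+0.085·T) = 0.3993 μm/a
  r_corr = 2.584 + 0.3993 = 2.983 μm/a
ISO 9224: D(t) = r_corr · t^b with b = 0.813 (zinc, B1)
  D(11) = 2.983 × 11^0.813 = 2.983 × 7.025 = 20.96 μm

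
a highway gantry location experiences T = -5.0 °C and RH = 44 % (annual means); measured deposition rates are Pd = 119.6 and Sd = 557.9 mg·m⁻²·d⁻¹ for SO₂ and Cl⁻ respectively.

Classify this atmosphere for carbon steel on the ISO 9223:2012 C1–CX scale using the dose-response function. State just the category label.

carbon steel: f(T) = +0.150·(T−10) [T≤10 °C] = -2.2500
  sulphur-dioxide contribution → 5.413 μm/a
  chloride contribution → 18 μm/a
  total first-year rate 23.41 μm/a
ISO 9223 Table 2 (carbon steel): 1.3 < 23.4 ≤ 25 μm/a ⇒ C2

C2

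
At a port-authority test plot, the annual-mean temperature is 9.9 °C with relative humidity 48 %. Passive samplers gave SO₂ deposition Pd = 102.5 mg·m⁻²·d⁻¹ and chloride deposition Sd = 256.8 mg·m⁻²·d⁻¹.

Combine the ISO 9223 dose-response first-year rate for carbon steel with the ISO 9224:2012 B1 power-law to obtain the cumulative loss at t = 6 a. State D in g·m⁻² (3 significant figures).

carbon steel: temperature factor f = +0.150·(-0.1) = -0.0150
  Pd branch = 1.77·Pd^0.52·e^(0.02·RH+f) = 50.58 μm/a
  Cl⁻ term: 0.102·256.8^0.62·exp(0.033·48+0.04·9.9) = 23.04
  r_corr = 50.58 + 23.04 = 73.62 μm/a
Long-term exponent b (ISO 9224 Table 2, B1) = 0.523
  D(6) = 73.62 × 6^0.523 = 73.62 × 2.553 = 187.9 μm
  Mass loss = 187.9 μm × 7.85 g/cm³ = 1475 g·m⁻²

D(6) = 1.48e+03 g·m⁻²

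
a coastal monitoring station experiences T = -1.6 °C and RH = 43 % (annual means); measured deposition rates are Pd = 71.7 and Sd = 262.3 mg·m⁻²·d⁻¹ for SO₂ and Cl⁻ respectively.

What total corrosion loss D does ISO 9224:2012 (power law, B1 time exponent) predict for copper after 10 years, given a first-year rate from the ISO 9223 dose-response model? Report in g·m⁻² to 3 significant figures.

copper: temperature factor f = +0.126·(-11.6) = -1.4616
  SO₂ term: 0.0053·71.7^0.26·exp(0.059·43-1.4616) = 0.04718
  Cl⁻ term: 0.01025·262.3^0.27·exp(0.036·43+0.049·-1.6) = 0.2005
  sum: 0.04718 + 0.2005 → r_corr = 0.2476 μm/a
Power-law: D(10) = r_corr · 10^0.667
  D(10) = 0.2476 × 10^0.667 = 0.2476 × 4.645 = 1.15 μm
  Mass loss = 1.15 μm × 8.96 g/cm³ = 10.31 g·m⁻²

D(10) = 10.3 g·m⁻²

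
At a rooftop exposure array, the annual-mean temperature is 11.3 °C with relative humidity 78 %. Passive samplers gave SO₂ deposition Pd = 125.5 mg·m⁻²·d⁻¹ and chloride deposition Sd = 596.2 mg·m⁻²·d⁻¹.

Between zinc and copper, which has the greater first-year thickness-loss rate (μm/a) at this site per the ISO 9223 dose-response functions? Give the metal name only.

zinc: f(T) = -0.071·(T−10) [T>10 °C] = -0.0923
  Pd branch = 0.0129·Pd^0.44·e^(0.046·RH+f) = 3.566 μm/a
  Sd branch = 0.0175·Sd^0.57·e^(0.008·RH+0.085·T) = 3.26 μm/a
  r_corr = 3.566 + 3.26 = 6.825 μm/a
copper: T>10 °C ⇒ hinge -0.080·(11.3−10) = -0.1040
  Pd branch = 0.0053·Pd^0.26·e^(0.059·RH+f) = 1.673 μm/a
  Sd branch = 0.01025·Sd^0.27·e^(0.036·RH+0.049·T) = 1.66 μm/a
  r_corr = 1.673 + 1.66 = 3.332 μm/a
Ordering by μm/a: zinc (6.83) > copper (3.33)

zinc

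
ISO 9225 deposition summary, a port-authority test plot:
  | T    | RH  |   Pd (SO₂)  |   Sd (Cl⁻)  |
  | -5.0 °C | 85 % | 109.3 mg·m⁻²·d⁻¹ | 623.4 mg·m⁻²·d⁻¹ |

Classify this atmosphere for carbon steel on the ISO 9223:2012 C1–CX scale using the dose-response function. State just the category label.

C5

carbon steel: temperature factor f = +0.150·(-15.0) = -2.2500
  SO₂ term: 1.77·109.3^0.52·exp(0.02·85-2.2500) = 11.73
  Cl⁻ term: 0.102·623.4^0.62·exp(0.033·85+0.04·-5.0) = 74.59
  sum: 11.73 + 74.59 → r_corr = 86.32 μm/a
Category bounds: 80…200 μm/a bracket r_corr ⇒ C5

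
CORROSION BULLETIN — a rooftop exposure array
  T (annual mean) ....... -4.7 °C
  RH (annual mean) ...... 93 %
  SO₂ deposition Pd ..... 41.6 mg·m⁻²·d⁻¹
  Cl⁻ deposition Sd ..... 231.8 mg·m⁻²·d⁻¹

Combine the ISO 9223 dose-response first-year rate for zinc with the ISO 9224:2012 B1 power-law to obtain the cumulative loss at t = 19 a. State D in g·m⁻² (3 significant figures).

D(19) = 258 g·m⁻²

zinc: f(T) = +0.038·(T−10) [T≤10 °C] = -0.5586
  Pd branch = 0.0129·Pd^0.44·e^(0.046·RH+f) = 2.744 μm/a
  Sd branch = 0.0175·Sd^0.57·e^(0.008·RH+0.085·T) = 0.5505 μm/a
  sum: 2.744 + 0.5505 → r_corr = 3.294 μm/a
Long-term exponent b (ISO 9224 Table 2, B1) = 0.813
  D(19) = 3.294 × 19^0.813 = 3.294 × 10.96 = 36.09 μm
  Mass loss = 36.09 μm × 7.14 g/cm³ = 257.7 g·m⁻²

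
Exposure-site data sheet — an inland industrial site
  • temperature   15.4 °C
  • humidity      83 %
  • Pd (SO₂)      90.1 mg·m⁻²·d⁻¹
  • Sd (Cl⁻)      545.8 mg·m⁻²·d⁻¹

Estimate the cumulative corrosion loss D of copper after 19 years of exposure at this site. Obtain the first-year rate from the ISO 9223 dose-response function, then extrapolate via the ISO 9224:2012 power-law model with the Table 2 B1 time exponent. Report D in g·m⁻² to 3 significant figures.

D(19) = 246 g·m⁻²

copper: T>10 °C ⇒ hinge -0.080·(15.4−10) = -0.4320
  Pd branch = 0.0053·Pd^0.26·e^(0.059·RH+f) = 1.485 μm/a
  Cl⁻ term: 0.01025·545.8^0.27·exp(0.036·83+0.049·15.4) = 2.372
  r_corr = 1.485 + 2.372 = 3.857 μm/a
Power-law: D(19) = r_corr · 19^0.667
  D(19) = 3.857 × 19^0.667 = 3.857 × 7.127 = 27.49 μm
  Mass loss = 27.49 μm × 8.96 g/cm³ = 246.3 g·m⁻²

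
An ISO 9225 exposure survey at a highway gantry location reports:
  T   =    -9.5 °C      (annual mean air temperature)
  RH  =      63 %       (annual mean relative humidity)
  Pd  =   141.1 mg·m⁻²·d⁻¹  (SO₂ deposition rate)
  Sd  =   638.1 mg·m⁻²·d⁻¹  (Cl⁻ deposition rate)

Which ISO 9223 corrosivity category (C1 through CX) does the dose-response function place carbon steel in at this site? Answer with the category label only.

carbon steel: T≤10 °C ⇒ hinge +0.150·(-9.5−10) = -2.9250
  sulphur-dioxide contribution → 4.392 μm/a
  chloride contribution → 30.58 μm/a
  total first-year rate 34.98 μm/a
35 μm/a falls in (25, 50] for carbon steel → category C3

C3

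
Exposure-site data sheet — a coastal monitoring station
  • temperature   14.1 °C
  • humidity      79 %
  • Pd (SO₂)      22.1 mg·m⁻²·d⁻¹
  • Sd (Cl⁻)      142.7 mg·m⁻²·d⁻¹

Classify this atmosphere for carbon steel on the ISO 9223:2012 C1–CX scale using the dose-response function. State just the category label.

carbon steel: f(T) = -0.054·(T−10) [T>10 °C] = -0.2214
  SO₂ term: 1.77·22.1^0.52·exp(0.02·79-0.2214) = 34.44
  Sd branch = 0.102·Sd^0.62·e^(0.033·RH+0.04·T) = 52.66 μm/a
  sum: 34.44 + 52.66 → r_corr = 87.1 μm/a
87.1 μm/a falls in (80, 200] for carbon steel → category C5

C5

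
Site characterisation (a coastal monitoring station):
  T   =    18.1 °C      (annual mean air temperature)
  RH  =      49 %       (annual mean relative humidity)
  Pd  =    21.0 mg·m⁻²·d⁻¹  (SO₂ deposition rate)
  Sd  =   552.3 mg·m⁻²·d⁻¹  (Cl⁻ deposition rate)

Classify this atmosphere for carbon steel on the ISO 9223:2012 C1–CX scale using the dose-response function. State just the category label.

carbon steel: T>10 °C ⇒ hinge -0.054·(18.1−10) = -0.4374
  SO₂ term: 1.77·21.0^0.52·exp(0.02·49-0.4374) = 14.83
  Sd branch = 0.102·Sd^0.62·e^(0.033·RH+0.04·T) = 53.14 μm/a
  sum: 14.83 + 53.14 → r_corr = 67.97 μm/a
Category bounds: 50…80 μm/a bracket r_corr ⇒ C4

C4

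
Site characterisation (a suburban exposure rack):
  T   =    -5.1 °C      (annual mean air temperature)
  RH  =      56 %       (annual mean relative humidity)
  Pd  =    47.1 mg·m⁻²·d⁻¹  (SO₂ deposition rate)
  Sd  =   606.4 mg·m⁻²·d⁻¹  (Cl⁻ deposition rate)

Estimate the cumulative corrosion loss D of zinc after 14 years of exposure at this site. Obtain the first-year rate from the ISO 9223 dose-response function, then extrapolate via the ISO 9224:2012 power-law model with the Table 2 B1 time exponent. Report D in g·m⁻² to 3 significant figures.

D(14) = 73.5 g·m⁻²

zinc: f(T) = +0.038·(T−10) [T≤10 °C] = -0.5738
  sulphur-dioxide contribution → 0.5203 μm/a
  chloride contribution → 0.6847 μm/a
  ⇒ r_corr(zinc) = 1.205 μm/a
ISO 9224: D(t) = r_corr · t^b with b = 0.813 (zinc, B1)
  D(14) = 1.205 × 14^0.813 = 1.205 × 8.547 = 10.3 μm
  Mass loss = 10.3 μm × 7.14 g/cm³ = 73.54 g·m⁻²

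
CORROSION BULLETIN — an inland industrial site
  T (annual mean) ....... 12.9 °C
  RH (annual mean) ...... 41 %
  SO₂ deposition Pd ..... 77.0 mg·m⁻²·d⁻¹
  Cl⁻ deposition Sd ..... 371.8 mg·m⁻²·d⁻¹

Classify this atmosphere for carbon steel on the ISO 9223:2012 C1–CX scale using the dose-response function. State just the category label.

C4

carbon steel: T>10 °C ⇒ hinge -0.054·(12.9−10) = -0.1566
  sulphur-dioxide contribution → 32.89 μm/a
  chloride contribution → 25.94 μm/a
  total first-year rate 58.82 μm/a
ISO 9223 Table 2 (carbon steel): 50 < 58.8 ≤ 80 μm/a ⇒ C4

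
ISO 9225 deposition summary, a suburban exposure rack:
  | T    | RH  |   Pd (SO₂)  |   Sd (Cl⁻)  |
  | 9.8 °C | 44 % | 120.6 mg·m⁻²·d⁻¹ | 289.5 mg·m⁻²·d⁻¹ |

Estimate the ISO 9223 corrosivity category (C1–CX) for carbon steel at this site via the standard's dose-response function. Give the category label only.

carbon steel: f(T) = +0.150·(T−10) [T≤10 °C] = -0.0300
  SO₂ term: 1.77·120.6^0.52·exp(0.02·44-0.0300) = 50.05
  Sd branch = 0.102·Sd^0.62·e^(0.033·RH+0.04·T) = 21.66 μm/a
  sum: 50.05 + 21.66 → r_corr = 71.71 μm/a
ISO 9223 Table 2 (carbon steel): 50 < 71.7 ≤ 80 μm/a ⇒ C4

C4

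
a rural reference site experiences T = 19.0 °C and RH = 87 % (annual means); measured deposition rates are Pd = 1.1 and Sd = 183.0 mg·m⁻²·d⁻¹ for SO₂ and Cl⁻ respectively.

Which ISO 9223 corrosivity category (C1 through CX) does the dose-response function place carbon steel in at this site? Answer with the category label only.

carbon steel: temperature factor f = -0.054·(9.0) = -0.4860
  Pd branch = 1.77·Pd^0.52·e^(0.02·RH+f) = 6.518 μm/a
  Cl⁻ term: 0.102·183.0^0.62·exp(0.033·87+0.04·19.0) = 97.33
  r_corr = 6.518 + 97.33 = 103.8 μm/a
Category bounds: 80…200 μm/a bracket r_corr ⇒ C5

C5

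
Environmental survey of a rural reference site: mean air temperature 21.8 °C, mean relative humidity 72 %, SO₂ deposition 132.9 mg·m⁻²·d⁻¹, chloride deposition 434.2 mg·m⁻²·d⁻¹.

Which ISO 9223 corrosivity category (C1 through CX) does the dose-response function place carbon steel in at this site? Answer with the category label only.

C5

carbon steel: T>10 °C ⇒ hinge -0.054·(21.8−10) = -0.6372
  sulphur-dioxide contribution → 50.22 μm/a
  chloride contribution → 113.4 μm/a
  total first-year rate 163.6 μm/a
ISO 9223 Table 2 (carbon steel): 80 < 164 ≤ 200 μm/a ⇒ C5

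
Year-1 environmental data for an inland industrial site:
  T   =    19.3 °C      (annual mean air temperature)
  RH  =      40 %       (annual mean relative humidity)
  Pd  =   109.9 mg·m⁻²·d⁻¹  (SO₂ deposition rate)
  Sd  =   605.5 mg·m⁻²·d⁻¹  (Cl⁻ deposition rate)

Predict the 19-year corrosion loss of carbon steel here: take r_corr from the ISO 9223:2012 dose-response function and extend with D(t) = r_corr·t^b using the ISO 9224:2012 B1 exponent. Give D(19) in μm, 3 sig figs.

D(19) = 333 μm

carbon steel: T>10 °C ⇒ hinge -0.054·(19.3−10) = -0.5022
  sulphur-dioxide contribution → 27.46 μm/a
  chloride contribution → 43.86 μm/a
  ⇒ r_corr(carbon steel) = 71.31 μm/a
Long-term exponent b (ISO 9224 Table 2, B1) = 0.523
  D(19) = 71.31 × 19^0.523 = 71.31 × 4.664 = 332.6 μm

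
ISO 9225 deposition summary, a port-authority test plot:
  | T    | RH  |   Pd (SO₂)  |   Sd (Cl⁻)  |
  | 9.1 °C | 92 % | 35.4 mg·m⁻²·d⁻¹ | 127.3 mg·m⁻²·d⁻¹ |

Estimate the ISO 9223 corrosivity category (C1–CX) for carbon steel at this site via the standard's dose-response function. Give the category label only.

carbon steel: T≤10 °C ⇒ hinge +0.150·(9.1−10) = -0.1350
  SO₂ term: 1.77·35.4^0.52·exp(0.02·92-0.1350) = 62.22
  Sd branch = 0.102·Sd^0.62·e^(0.033·RH+0.04·T) = 61.69 μm/a
  sum: 62.22 + 61.69 → r_corr = 123.9 μm/a
124 μm/a falls in (80, 200] for carbon steel → category C5

C5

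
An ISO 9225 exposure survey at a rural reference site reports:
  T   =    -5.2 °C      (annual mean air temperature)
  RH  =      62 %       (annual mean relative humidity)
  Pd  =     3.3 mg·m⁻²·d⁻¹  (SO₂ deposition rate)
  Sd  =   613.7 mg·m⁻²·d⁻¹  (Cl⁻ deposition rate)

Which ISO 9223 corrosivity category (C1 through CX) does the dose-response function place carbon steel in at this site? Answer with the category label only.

C3

carbon steel: temperature factor f = +0.150·(-15.2) = -2.2800
  SO₂ term: 1.77·3.3^0.52·exp(0.02·62-2.2800) = 1.164
  Sd branch = 0.102·Sd^0.62·e^(0.033·RH+0.04·T) = 34.31 μm/a
  r_corr = 1.164 + 34.31 = 35.47 μm/a
ISO 9223 Table 2 (carbon steel): 25 < 35.5 ≤ 50 μm/a ⇒ C3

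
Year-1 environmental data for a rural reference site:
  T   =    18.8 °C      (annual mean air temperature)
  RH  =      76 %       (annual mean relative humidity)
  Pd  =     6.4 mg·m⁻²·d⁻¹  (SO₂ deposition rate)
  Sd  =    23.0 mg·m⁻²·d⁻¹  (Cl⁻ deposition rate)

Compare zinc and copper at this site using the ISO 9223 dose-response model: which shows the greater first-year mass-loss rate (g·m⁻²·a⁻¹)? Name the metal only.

copper

zinc: temperature factor f = -0.071·(8.8) = -0.6248
  sulphur-dioxide contribution → 0.5155 μm/a
  chloride contribution → 0.949 μm/a
  ⇒ r_corr(zinc) = 1.465 μm/a
  mass loss = 1.465 μm/a × 7.14 g/cm³ = 10.46 g·m⁻²·a⁻¹
copper: temperature factor f = -0.080·(8.8) = -0.7040
  sulphur-dioxide contribution → 0.3763 μm/a
  chloride contribution → 0.9262 μm/a
  total first-year rate 1.302 μm/a
  mass loss = 1.302 μm/a × 8.96 g/cm³ = 11.67 g·m⁻²·a⁻¹
Ordering by g·m⁻²·a⁻¹: copper (11.7) > zinc (10.5)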